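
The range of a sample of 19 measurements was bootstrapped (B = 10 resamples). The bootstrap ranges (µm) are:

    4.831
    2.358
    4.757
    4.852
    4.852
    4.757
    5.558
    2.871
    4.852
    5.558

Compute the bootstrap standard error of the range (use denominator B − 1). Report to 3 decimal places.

SE* = 1.059

Bootstrap SE is the standard deviation of the 10 replicate ranges.
Mean of replicates: (4.831 + 2.358 + 4.757 + 4.852 + 4.852 + 4.757 + 5.558 + 2.871 + 4.852 + 5.558) / 10 = 45.2460 / 10 = 4.5246
Sum of squared deviations: (+0.3064)² + (−2.1666)² + (+0.2324)² + (+0.3274)² + (+0.3274)² + (+0.2324)² + (+1.0334)² + (−1.6536)² + (+0.3274)² + (+1.0334)² = 10.0879
Variance = 10.0879 / 9 = 1.1209
SE* = √1.1209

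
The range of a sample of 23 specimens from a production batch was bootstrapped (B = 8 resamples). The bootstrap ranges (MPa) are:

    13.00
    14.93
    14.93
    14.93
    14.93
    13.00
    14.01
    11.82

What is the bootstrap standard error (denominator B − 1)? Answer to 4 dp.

Bootstrap SE is the standard deviation of the 8 replicate ranges.
Mean of replicates: (13.00 + 14.93 + 14.93 + 14.93 + 14.93 + 13.00 + 14.01 + 11.82) / 8 = 111.55000 / 8 = 13.94375
Sum of squared deviations: (−0.94375)² + (+0.98625)² + (+0.98625)² + (+0.98625)² + (+0.98625)² + (−0.94375)² + (+0.06625)² + (−2.12375)² = 10.18679
Variance = 10.18679 / 7 = 1.45526
SE* = √1.45526

SE* = 1.2063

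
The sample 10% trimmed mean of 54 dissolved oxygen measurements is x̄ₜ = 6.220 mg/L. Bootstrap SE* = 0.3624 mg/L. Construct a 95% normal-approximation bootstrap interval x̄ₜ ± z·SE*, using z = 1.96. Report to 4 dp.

Margin = 1.96 × 0.3624 = 0.71030
Interval: 6.220 ± 0.71030

(5.5097, 6.9303)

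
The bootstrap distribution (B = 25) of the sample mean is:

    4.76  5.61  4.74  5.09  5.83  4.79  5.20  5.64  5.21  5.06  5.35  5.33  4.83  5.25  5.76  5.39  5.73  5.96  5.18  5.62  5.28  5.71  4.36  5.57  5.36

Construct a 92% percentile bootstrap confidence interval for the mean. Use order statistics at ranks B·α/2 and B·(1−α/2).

Sorted replicates: 4.36, 4.74, 4.76, 4.79, 4.83, 5.06, 5.09, 5.18, 5.20, 5.21, 5.25, 5.28, 5.33, 5.35, 5.36, 5.39, 5.57, 5.61, 5.62, 5.64, 5.71, 5.73, 5.76, 5.83, 5.96
α = 0.08; lower rank = 25 × 0.040 = 1; upper rank = 25 × 0.960 = 24.
The 1st smallest replicate is 4.36; the 24th is 5.83.

(4.36, 5.83)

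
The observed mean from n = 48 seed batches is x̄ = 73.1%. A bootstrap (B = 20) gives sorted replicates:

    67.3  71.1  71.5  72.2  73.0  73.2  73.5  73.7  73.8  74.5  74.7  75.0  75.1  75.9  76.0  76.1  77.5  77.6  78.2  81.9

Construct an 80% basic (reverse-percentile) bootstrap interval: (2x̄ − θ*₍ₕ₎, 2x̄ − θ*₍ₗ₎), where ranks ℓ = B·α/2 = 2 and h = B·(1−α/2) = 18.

Percentile endpoints at ranks 2 and 18: θ*₍2₎ = 71.1, θ*₍18₎ = 77.6.
Basic interval reflects these around x̄:
  lower = 2 × 73.1 − 77.6 = 68.6
  upper = 2 × 73.1 − 71.1 = 75.1

(68.6, 75.1)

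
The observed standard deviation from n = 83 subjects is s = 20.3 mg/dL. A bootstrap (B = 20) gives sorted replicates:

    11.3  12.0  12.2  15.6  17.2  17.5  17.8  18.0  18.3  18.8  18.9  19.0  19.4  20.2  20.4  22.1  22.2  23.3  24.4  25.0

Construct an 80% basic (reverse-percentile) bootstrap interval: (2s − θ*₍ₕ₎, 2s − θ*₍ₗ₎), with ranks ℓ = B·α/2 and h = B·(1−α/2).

(17.3, 28.6)

Percentile endpoints at ranks 2 and 18: θ*₍2₎ = 12.0, θ*₍18₎ = 23.3.
Basic interval reflects these around s:
  lower = 2 × 20.3 − 23.3 = 17.3
  upper = 2 × 20.3 − 12.0 = 28.6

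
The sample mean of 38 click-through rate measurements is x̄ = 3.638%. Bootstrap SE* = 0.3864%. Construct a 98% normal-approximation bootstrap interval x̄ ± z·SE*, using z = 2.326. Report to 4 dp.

Margin = 2.326 × 0.3864 = 0.89877
Interval: 3.638 ± 0.89877

(2.7392, 4.5368)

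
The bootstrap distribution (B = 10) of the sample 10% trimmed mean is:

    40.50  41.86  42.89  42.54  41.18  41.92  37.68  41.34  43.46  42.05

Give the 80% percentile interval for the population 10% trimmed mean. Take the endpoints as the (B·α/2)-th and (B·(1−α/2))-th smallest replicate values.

(37.68, 42.89)

Sorted replicates: 37.68, 40.50, 41.18, 41.34, 41.86, 41.92, 42.05, 42.54, 42.89, 43.46
α = 0.20; lower rank = 10 × 0.100 = 1; upper rank = 10 × 0.900 = 9.
The 1st smallest replicate is 37.68; the 9th is 42.89.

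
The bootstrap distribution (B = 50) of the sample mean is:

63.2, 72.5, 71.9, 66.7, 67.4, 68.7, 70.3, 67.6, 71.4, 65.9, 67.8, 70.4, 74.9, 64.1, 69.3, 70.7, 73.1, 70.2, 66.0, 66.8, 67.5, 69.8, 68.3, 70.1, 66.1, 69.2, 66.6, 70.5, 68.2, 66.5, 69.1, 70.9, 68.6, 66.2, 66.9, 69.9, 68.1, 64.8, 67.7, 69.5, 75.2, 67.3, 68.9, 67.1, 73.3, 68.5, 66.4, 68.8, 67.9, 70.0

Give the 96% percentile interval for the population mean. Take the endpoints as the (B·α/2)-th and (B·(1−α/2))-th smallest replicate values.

Sorted replicates: 63.2, 64.1, 64.8, 65.9, 66.0, 66.1, 66.2, 66.4, 66.5, 66.6, 66.7, 66.8, 66.9, 67.1, 67.3, 67.4, 67.5, 67.6, 67.7, 67.8, 67.9, 68.1, 68.2, 68.3, 68.5, 68.6, 68.7, 68.8, 68.9, 69.1, 69.2, 69.3, 69.5, 69.8, 69.9, 70.0, 70.1, 70.2, 70.3, 70.4, 70.5, 70.7, 70.9, 71.4, 71.9, 72.5, 73.1, 73.3, 74.9, 75.2
α = 0.04; lower rank = 50 × 0.020 = 1; upper rank = 50 × 0.980 = 49.
The 1st smallest replicate is 63.2; the 49th is 74.9.

(63.2, 74.9)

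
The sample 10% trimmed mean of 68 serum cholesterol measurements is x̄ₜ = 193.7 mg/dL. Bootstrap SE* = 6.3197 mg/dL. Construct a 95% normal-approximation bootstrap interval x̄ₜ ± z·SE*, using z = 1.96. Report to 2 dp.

Margin = 1.96 × 6.3197 = 12.387
Interval: 193.7 ± 12.387

(181.31, 206.09)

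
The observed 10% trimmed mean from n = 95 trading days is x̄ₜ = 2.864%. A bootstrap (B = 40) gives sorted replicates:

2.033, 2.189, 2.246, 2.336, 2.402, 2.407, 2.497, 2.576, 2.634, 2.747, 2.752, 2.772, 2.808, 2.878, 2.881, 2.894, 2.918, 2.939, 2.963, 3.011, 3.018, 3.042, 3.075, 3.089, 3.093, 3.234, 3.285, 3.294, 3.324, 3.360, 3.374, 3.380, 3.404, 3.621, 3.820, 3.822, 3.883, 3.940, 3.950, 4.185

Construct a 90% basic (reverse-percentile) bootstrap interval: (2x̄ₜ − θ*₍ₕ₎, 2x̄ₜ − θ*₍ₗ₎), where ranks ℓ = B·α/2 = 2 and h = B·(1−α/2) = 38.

(1.788, 3.539)

Percentile endpoints at ranks 2 and 38: θ*₍2₎ = 2.189, θ*₍38₎ = 3.940.
Basic interval reflects these around x̄ₜ:
  lower = 2 × 2.864 − 3.940 = 1.788
  upper = 2 × 2.864 − 2.189 = 3.539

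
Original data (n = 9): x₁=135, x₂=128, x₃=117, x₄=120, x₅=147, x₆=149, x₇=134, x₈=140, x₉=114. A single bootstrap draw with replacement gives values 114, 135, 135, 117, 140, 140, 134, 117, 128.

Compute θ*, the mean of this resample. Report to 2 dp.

Mean = (114 + 135 + 135 + 117 + 140 + 140 + 134 + 117 + 128) / 9 = 1160.0 / 9 = 128.89

θ* = 128.89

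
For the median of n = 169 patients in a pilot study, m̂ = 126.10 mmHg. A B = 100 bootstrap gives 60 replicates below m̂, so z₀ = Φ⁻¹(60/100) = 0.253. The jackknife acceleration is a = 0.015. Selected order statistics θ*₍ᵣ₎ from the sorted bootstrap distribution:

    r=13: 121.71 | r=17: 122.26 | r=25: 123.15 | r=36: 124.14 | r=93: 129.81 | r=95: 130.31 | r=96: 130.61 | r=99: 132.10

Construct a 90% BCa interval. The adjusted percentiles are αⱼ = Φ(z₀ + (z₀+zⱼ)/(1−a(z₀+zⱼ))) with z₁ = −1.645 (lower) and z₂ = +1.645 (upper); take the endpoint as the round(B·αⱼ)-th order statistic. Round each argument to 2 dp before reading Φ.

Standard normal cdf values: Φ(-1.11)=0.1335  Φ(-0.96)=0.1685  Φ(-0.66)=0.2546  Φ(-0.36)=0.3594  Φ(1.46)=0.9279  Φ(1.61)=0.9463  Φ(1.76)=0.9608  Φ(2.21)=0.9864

Lower: z₀ + z₁ = 0.253 + (-1.645) = -1.392; 1 − a(z₀+z₁) = 1 − (0.015)(-1.392) = 1.0209; argument = 0.253 + (-1.392)/1.0209 = -1.1105 → -1.11.
α₁ = Φ(-1.11) = 0.1335; rank = round(100 × 0.1335) = 13; θ*₍13₎ = 121.71.
Upper: z₀ + z₂ = 1.898; 1 − a(z₀+z₂) = 0.9715; argument = 2.2066 → 2.21; α₂ = 0.9864; rank = 99; θ*₍99₎ = 132.10.

(121.71, 132.10)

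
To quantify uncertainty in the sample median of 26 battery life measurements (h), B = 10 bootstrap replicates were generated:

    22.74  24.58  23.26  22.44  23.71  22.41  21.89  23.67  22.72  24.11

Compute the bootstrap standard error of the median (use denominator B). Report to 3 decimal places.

Bootstrap SE is the standard deviation of the 10 replicate medians.
Mean of replicates: (22.74 + 24.58 + 23.26 + 22.44 + 23.71 + 22.41 + 21.89 + 23.67 + 22.72 + 24.11) / 10 = 231.5300 / 10 = 23.1530
Sum of squared deviations: (−0.4130)² + (+1.4270)² + (+0.1070)² + (−0.7130)² + (+0.5570)² + (−0.7430)² + (−1.2630)² + (+0.5170)² + (−0.4330)² + (+0.9570)² = 6.5548
Variance = 6.5548 / 10 = 0.6555
SE* = √0.6555

SE* = 0.810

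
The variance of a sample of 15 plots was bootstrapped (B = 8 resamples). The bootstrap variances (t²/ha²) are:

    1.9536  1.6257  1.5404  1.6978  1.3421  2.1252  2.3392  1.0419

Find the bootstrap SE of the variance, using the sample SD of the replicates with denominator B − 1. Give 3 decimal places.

Bootstrap SE is the standard deviation of the 8 replicate variances.
Mean of replicates: (1.9536 + 1.6257 + 1.5404 + 1.6978 + 1.3421 + 2.1252 + 2.3392 + 1.0419) / 8 = 13.66590 / 8 = 1.70824
Sum of squared deviations: (+0.24536)² + (−0.08254)² + (−0.16784)² + (−0.01044)² + (−0.36614)² + (+0.41696)² + (+0.63096)² + (−0.66634)² = 1.24533
Variance = 1.24533 / 7 = 0.17790
SE* = √0.17790

SE* = 0.422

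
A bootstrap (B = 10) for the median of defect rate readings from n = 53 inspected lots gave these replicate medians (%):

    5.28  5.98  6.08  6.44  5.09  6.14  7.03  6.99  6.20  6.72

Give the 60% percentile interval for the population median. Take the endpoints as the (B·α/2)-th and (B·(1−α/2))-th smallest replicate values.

Sorted replicates: 5.09, 5.28, 5.98, 6.08, 6.14, 6.20, 6.44, 6.72, 6.99, 7.03
α = 0.40; lower rank = 10 × 0.200 = 2; upper rank = 10 × 0.800 = 8.
The 2nd smallest replicate is 5.28; the 8th is 6.72.

(5.28, 6.72)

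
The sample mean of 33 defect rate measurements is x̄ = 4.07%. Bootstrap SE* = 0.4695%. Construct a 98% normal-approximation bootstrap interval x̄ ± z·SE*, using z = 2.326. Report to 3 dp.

(2.978, 5.162)

Margin = 2.326 × 0.4695 = 1.0921
Interval: 4.07 ± 1.0921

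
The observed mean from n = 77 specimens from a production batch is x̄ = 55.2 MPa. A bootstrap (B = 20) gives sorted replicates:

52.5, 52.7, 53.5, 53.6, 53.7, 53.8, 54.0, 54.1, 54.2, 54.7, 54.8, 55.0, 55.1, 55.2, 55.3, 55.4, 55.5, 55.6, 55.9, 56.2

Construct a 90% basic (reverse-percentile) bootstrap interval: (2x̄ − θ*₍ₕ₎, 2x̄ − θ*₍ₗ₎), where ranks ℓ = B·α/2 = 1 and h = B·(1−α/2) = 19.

(54.5, 57.9)

Percentile endpoints at ranks 1 and 19: θ*₍1₎ = 52.5, θ*₍19₎ = 55.9.
Basic interval reflects these around x̄:
  lower = 2 × 55.2 − 55.9 = 54.5
  upper = 2 × 55.2 − 52.5 = 57.9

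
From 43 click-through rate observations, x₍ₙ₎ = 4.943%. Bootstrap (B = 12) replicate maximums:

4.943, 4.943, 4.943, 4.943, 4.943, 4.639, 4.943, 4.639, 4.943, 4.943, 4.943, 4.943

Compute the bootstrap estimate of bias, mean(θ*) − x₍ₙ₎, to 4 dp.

mean(θ*) = (4.943 + 4.943 + 4.943 + 4.943 + 4.943 + 4.639 + 4.943 + 4.639 + 4.943 + 4.943 + 4.943 + 4.943) / 12 = 4.89233
bias = 4.89233 − 4.943

bias = −0.0507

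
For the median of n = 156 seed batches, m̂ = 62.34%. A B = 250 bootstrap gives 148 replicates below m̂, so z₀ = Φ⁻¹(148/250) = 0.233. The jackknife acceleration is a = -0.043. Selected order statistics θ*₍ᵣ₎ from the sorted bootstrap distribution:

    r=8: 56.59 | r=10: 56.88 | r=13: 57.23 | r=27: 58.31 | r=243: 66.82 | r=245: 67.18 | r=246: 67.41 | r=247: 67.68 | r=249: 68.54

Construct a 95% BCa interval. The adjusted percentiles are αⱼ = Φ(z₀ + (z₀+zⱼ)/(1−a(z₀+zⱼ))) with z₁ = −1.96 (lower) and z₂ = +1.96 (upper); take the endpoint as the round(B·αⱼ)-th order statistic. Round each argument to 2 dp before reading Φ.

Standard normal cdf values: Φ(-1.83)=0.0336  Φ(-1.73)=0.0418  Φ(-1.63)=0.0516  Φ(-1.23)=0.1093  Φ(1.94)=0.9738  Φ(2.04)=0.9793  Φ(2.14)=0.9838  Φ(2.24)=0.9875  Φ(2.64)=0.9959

(57.23, 67.68)

Lower: z₀ + z₁ = 0.233 + (-1.960) = -1.727; 1 − a(z₀+z₁) = 1 − (-0.043)(-1.727) = 0.9257; argument = 0.233 + (-1.727)/0.9257 = -1.6325 → -1.63.
α₁ = Φ(-1.63) = 0.0516; rank = round(250 × 0.0516) = 13; θ*₍13₎ = 57.23.
Upper: z₀ + z₂ = 2.193; 1 − a(z₀+z₂) = 1.0943; argument = 2.2370 → 2.24; α₂ = 0.9875; rank = 247; θ*₍247₎ = 67.68.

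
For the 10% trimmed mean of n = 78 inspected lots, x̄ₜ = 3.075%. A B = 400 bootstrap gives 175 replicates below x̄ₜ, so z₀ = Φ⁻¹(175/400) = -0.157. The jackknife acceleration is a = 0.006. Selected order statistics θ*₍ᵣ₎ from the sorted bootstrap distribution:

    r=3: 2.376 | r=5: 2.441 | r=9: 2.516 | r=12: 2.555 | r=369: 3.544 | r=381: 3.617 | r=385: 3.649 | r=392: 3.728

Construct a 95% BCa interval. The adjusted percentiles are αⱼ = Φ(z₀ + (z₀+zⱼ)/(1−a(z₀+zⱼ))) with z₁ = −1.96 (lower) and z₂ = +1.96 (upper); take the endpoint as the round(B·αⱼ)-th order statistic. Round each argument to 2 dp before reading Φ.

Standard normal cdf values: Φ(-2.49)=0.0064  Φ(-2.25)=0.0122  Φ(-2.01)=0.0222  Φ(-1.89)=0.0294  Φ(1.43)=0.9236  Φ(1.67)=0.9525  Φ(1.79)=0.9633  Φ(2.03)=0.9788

Lower: z₀ + z₁ = -0.157 + (-1.960) = -2.117; 1 − a(z₀+z₁) = 1 − (0.006)(-2.117) = 1.0127; argument = -0.157 + (-2.117)/1.0127 = -2.2474 → -2.25.
α₁ = Φ(-2.25) = 0.0122; rank = round(400 × 0.0122) = 5; θ*₍5₎ = 2.441.
Upper: z₀ + z₂ = 1.803; 1 − a(z₀+z₂) = 0.9892; argument = 1.6657 → 1.67; α₂ = 0.9525; rank = 381; θ*₍381₎ = 3.617.

(2.441, 3.617)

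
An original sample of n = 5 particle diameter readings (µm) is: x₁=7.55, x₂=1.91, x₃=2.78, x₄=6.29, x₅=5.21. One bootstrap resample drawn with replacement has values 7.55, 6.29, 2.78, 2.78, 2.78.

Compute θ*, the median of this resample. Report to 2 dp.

θ* = 2.78

Sorted: 2.78, 2.78, 2.78, 6.29, 7.55
Median = middle value = 2.78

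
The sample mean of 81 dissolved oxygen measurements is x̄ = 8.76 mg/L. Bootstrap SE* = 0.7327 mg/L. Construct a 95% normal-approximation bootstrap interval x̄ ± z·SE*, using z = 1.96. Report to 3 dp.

Margin = 1.96 × 0.7327 = 1.4361
Interval: 8.76 ± 1.4361

(7.324, 10.196)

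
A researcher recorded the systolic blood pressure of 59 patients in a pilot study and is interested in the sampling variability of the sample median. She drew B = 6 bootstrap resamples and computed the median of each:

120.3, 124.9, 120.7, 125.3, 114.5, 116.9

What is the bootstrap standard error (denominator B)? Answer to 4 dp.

Bootstrap SE is the standard deviation of the 6 replicate medians.
Mean of replicates: (120.3 + 124.9 + 120.7 + 125.3 + 114.5 + 116.9) / 6 = 722.60000 / 6 = 120.43333
Sum of squared deviations: (−0.13333)² + (+4.46667)² + (+0.26667)² + (+4.86667)² + (−5.93333)² + (−3.53333)² = 91.41333
Variance = 91.41333 / 6 = 15.23556
SE* = √15.23556

SE* = 3.9033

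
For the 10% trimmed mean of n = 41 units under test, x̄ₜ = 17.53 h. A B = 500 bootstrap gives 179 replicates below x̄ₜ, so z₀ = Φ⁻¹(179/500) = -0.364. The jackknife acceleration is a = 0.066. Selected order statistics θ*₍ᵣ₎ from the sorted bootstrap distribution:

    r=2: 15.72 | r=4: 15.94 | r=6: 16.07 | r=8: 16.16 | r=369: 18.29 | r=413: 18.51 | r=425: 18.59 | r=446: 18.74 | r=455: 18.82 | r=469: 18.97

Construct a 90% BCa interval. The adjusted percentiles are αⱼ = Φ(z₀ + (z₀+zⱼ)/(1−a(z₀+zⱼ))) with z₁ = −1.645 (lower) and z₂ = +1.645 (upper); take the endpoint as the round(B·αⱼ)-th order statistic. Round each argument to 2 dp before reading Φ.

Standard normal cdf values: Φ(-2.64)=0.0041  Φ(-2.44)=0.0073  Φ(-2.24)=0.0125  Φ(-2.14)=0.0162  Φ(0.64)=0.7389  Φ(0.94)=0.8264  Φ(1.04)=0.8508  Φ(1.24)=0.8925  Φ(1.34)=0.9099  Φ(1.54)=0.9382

Lower: z₀ + z₁ = -0.364 + (-1.645) = -2.009; 1 − a(z₀+z₁) = 1 − (0.066)(-2.009) = 1.1326; argument = -0.364 + (-2.009)/1.1326 = -2.1378 → -2.14.
α₁ = Φ(-2.14) = 0.0162; rank = round(500 × 0.0162) = 8; θ*₍8₎ = 16.16.
Upper: z₀ + z₂ = 1.281; 1 − a(z₀+z₂) = 0.9155; argument = 1.0353 → 1.04; α₂ = 0.8508; rank = 425; θ*₍425₎ = 18.59.

(16.16, 18.59)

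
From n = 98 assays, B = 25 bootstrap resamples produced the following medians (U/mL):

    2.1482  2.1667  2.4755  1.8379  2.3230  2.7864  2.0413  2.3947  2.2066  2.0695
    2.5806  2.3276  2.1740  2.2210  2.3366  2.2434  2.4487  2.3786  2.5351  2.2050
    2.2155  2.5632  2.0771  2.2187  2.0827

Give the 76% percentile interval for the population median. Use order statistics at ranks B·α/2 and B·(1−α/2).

Sorted replicates: 1.8379, 2.0413, 2.0695, 2.0771, 2.0827, 2.1482, 2.1667, 2.1740, 2.2050, 2.2066, 2.2155, 2.2187, 2.2210, 2.2434, 2.3230, 2.3276, 2.3366, 2.3786, 2.3947, 2.4487, 2.4755, 2.5351, 2.5632, 2.5806, 2.7864
α = 0.24; lower rank = 25 × 0.120 = 3; upper rank = 25 × 0.880 = 22.
The 3rd smallest replicate is 2.0695; the 22nd is 2.5351.

(2.0695, 2.5351)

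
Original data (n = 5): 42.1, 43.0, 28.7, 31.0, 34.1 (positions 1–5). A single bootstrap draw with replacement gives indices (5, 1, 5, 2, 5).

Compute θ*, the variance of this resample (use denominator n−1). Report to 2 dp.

θ* = 21.52

Resample values: 34.1, 42.1, 34.1, 43.0, 34.1.
Mean = 37.4800; sum of squared deviations = 86.0880
s² = 86.0880 / 4 = 21.5220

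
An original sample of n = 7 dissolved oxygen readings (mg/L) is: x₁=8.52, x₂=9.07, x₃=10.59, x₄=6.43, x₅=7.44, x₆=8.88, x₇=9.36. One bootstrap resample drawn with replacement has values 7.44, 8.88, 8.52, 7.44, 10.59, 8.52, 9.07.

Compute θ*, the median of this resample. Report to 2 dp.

θ* = 8.52

Sorted: 7.44, 7.44, 8.52, 8.52, 8.88, 9.07, 10.59
Median = middle value = 8.52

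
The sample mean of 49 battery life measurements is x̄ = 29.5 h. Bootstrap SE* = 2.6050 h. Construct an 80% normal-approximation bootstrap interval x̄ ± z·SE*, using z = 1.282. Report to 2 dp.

Margin = 1.282 × 2.6050 = 3.340
Interval: 29.5 ± 3.340

(26.16, 32.84)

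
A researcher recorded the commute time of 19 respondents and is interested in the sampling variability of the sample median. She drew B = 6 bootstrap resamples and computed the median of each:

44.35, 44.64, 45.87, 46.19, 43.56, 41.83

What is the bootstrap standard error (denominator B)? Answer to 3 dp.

SE* = 1.457

Bootstrap SE is the standard deviation of the 6 replicate medians.
Mean of replicates: (44.35 + 44.64 + 45.87 + 46.19 + 43.56 + 41.83) / 6 = 266.4400 / 6 = 44.4067
Sum of squared deviations: (−0.0567)² + (+0.2333)² + (+1.4633)² + (+1.7833)² + (−0.8467)² + (−2.5767)² = 12.7353
Variance = 12.7353 / 6 = 2.1226
SE* = √2.1226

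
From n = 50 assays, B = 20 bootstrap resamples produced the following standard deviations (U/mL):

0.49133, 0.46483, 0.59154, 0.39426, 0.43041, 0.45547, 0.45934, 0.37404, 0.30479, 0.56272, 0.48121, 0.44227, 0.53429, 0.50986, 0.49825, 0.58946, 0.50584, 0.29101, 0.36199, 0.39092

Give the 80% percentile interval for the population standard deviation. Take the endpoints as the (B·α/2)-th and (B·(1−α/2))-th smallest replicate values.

Sorted replicates: 0.29101, 0.30479, 0.36199, 0.37404, 0.39092, 0.39426, 0.43041, 0.44227, 0.45547, 0.45934, 0.46483, 0.48121, 0.49133, 0.49825, 0.50584, 0.50986, 0.53429, 0.56272, 0.58946, 0.59154
α = 0.20; lower rank = 20 × 0.100 = 2; upper rank = 20 × 0.900 = 18.
The 2nd smallest replicate is 0.30479; the 18th is 0.56272.

(0.30479, 0.56272)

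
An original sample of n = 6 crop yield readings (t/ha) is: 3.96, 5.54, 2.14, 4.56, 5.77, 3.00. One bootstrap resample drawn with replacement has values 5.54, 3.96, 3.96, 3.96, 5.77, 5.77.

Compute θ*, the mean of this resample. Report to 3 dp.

Mean = (5.54 + 3.96 + 3.96 + 3.96 + 5.77 + 5.77) / 6 = 28.960 / 6 = 4.827

θ* = 4.827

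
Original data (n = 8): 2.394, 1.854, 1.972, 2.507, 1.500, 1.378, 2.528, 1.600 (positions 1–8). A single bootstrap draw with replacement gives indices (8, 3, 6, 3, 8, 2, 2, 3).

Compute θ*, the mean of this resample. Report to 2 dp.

θ* = 1.78

Resample values: 1.600, 1.972, 1.378, 1.972, 1.600, 1.854, 1.854, 1.972.
Mean = (1.600 + 1.972 + 1.378 + 1.972 + 1.600 + 1.854 + 1.854 + 1.972) / 8 = 14.2020 / 8 = 1.78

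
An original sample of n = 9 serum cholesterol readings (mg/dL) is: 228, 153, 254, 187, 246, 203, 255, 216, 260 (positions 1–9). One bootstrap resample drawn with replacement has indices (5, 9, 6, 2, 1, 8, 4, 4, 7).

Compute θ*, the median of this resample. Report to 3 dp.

θ* = 216.000

Resample values: 246, 260, 203, 153, 228, 216, 187, 187, 255.
Sorted: 153, 187, 187, 203, 216, 228, 246, 255, 260
Median = middle value = 216.000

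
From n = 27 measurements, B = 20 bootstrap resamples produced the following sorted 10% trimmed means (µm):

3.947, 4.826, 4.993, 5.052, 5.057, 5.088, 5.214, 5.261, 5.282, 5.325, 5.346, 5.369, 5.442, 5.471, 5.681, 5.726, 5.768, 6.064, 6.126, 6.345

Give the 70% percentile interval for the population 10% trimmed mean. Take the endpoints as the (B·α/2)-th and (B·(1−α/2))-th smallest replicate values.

(4.993, 5.768)

α = 0.30; lower rank = 20 × 0.150 = 3; upper rank = 20 × 0.850 = 17.
The 3rd smallest replicate is 4.993; the 17th is 5.768.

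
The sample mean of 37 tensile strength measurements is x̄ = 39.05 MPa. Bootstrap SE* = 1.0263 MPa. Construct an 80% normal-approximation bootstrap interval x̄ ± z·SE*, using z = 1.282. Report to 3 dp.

Margin = 1.282 × 1.0263 = 1.3157
Interval: 39.05 ± 1.3157

(37.734, 40.366)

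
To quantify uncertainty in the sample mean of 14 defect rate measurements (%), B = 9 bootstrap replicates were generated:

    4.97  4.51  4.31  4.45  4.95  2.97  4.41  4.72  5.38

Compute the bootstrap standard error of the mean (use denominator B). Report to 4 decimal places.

SE* = 0.6351

Bootstrap SE is the standard deviation of the 9 replicate means.
Mean of replicates: (4.97 + 4.51 + 4.31 + 4.45 + 4.95 + 2.97 + 4.41 + 4.72 + 5.38) / 9 = 40.67000 / 9 = 4.51889
Sum of squared deviations: (+0.45111)² + (−0.00889)² + (−0.20889)² + (−0.06889)² + (+0.43111)² + (−1.54889)² + (−0.10889)² + (+0.20111)² + (+0.86111)² = 3.63069
Variance = 3.63069 / 9 = 0.40341
SE* = √0.40341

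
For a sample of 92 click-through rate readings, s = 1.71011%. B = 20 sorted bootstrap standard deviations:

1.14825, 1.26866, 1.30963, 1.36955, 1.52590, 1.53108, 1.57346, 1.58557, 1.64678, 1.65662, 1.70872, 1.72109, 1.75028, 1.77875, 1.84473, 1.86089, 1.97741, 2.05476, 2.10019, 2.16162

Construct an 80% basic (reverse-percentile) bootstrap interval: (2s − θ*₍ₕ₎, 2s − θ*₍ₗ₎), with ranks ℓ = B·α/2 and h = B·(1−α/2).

(1.36546, 2.15156)

Percentile endpoints at ranks 2 and 18: θ*₍2₎ = 1.26866, θ*₍18₎ = 2.05476.
Basic interval reflects these around s:
  lower = 2 × 1.71011 − 2.05476 = 1.36546
  upper = 2 × 1.71011 − 1.26866 = 2.15156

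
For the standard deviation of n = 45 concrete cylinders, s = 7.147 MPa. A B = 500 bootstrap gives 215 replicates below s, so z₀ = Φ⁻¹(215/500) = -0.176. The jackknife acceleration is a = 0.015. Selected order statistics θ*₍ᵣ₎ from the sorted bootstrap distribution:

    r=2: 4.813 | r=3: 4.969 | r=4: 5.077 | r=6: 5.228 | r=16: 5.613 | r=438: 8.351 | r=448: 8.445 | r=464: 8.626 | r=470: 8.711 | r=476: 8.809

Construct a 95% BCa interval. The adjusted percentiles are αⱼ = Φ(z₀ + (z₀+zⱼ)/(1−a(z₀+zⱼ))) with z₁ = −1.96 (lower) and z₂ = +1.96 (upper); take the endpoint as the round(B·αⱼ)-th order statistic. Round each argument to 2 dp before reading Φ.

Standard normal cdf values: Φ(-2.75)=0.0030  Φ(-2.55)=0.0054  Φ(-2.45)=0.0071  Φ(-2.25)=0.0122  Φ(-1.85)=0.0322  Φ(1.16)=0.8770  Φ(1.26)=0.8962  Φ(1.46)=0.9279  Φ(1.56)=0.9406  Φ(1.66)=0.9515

(5.228, 8.809)

Lower: z₀ + z₁ = -0.176 + (-1.960) = -2.136; 1 − a(z₀+z₁) = 1 − (0.015)(-2.136) = 1.0320; argument = -0.176 + (-2.136)/1.0320 = -2.2457 → -2.25.
α₁ = Φ(-2.25) = 0.0122; rank = round(500 × 0.0122) = 6; θ*₍6₎ = 5.228.
Upper: z₀ + z₂ = 1.784; 1 − a(z₀+z₂) = 0.9732; argument = 1.6571 → 1.66; α₂ = 0.9515; rank = 476; θ*₍476₎ = 8.809.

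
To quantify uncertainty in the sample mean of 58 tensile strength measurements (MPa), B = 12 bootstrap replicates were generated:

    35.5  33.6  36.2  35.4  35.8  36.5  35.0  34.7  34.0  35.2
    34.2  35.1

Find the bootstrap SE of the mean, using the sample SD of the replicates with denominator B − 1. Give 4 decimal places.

SE* = 0.8718

Bootstrap SE is the standard deviation of the 12 replicate means.
Mean of replicates: (35.5 + 33.6 + 36.2 + 35.4 + 35.8 + 36.5 + 35.0 + 34.7 + 34.0 + 35.2 + 34.2 + 35.1) / 12 = 421.20000 / 12 = 35.10000
Sum of squared deviations: (+0.40000)² + (−1.50000)² + (+1.10000)² + (+0.30000)² + (+0.70000)² + (+1.40000)² + (−0.10000)² + (−0.40000)² + (−1.10000)² + (+0.10000)² + (−0.90000)² + (+0.00000)² = 8.36000
Variance = 8.36000 / 11 = 0.76000
SE* = √0.76000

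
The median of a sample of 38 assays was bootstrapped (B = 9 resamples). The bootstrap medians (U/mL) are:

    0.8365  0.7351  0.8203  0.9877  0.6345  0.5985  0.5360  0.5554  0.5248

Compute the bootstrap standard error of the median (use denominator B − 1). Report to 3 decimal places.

Bootstrap SE is the standard deviation of the 9 replicate medians.
Mean of replicates: (0.8365 + 0.7351 + 0.8203 + 0.9877 + 0.6345 + 0.5985 + 0.5360 + 0.5554 + 0.5248) / 9 = 6.22880 / 9 = 0.69209
Sum of squared deviations: (+0.14441)² + (+0.04301)² + (+0.12821)² + (+0.29561)² + (−0.05759)² + (−0.09359)² + (−0.15609)² + (−0.13669)² + (−0.16729)² = 0.20964
Variance = 0.20964 / 8 = 0.02620
SE* = √0.02620

SE* = 0.162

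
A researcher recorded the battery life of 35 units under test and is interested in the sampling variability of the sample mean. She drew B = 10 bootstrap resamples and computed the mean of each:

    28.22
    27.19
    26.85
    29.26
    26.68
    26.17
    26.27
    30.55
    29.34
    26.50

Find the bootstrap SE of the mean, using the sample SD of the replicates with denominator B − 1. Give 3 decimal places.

Bootstrap SE is the standard deviation of the 10 replicate means.
Mean of replicates: (28.22 + 27.19 + 26.85 + 29.26 + 26.68 + 26.17 + 26.27 + 30.55 + 29.34 + 26.50) / 10 = 277.0300 / 10 = 27.7030
Sum of squared deviations: (+0.5170)² + (−0.5130)² + (−0.8530)² + (+1.5570)² + (−1.0230)² + (−1.5330)² + (−1.4330)² + (+2.8470)² + (+1.6370)² + (−1.2030)² = 21.3648
Variance = 21.3648 / 9 = 2.3739
SE* = √2.3739

SE* = 1.541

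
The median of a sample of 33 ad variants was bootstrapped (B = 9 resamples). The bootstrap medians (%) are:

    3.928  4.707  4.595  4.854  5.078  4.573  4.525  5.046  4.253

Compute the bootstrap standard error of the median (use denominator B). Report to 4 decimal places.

SE* = 0.3462

Bootstrap SE is the standard deviation of the 9 replicate medians.
Mean of replicates: (3.928 + 4.707 + 4.595 + 4.854 + 5.078 + 4.573 + 4.525 + 5.046 + 4.253) / 9 = 41.55900 / 9 = 4.61767
Sum of squared deviations: (−0.68967)² + (+0.08933)² + (−0.02267)² + (+0.23633)² + (+0.46033)² + (−0.04467)² + (−0.09267)² + (+0.42833)² + (−0.36467)² = 1.07893
Variance = 1.07893 / 9 = 0.11988
SE* = √0.11988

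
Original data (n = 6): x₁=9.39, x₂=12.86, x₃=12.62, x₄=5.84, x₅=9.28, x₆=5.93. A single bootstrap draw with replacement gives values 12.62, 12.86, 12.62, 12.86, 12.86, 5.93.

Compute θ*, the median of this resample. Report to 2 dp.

Sorted: 5.93, 12.62, 12.62, 12.86, 12.86, 12.86
Median = average of the two middle values = 12.74

θ* = 12.74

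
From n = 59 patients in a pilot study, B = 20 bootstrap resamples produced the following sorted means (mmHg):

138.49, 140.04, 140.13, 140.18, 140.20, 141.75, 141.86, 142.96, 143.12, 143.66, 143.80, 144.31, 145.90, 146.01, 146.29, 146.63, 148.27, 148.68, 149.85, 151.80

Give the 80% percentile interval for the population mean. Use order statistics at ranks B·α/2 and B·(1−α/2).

(140.04, 148.68)

α = 0.20; lower rank = 20 × 0.100 = 2; upper rank = 20 × 0.900 = 18.
The 2nd smallest replicate is 140.04; the 18th is 148.68.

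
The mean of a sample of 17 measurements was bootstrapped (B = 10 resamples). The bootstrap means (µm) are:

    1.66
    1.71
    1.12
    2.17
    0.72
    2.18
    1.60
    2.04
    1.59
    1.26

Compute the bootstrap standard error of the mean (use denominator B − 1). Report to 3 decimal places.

Bootstrap SE is the standard deviation of the 10 replicate means.
Mean of replicates: (1.66 + 1.71 + 1.12 + 2.17 + 0.72 + 2.18 + 1.60 + 2.04 + 1.59 + 1.26) / 10 = 16.0500 / 10 = 1.6050
Sum of squared deviations: (+0.0550)² + (+0.1050)² + (−0.4850)² + (+0.5650)² + (−0.8850)² + (+0.5750)² + (−0.0050)² + (+0.4350)² + (−0.0150)² + (−0.3450)² = 1.9909
Variance = 1.9909 / 9 = 0.2212
SE* = √0.2212

SE* = 0.470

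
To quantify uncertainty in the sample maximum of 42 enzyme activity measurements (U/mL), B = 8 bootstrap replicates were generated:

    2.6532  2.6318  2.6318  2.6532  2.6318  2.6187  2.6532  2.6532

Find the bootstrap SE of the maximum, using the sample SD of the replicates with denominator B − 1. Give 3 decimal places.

SE* = 0.014

Bootstrap SE is the standard deviation of the 8 replicate maximums.
Mean of replicates: (2.6532 + 2.6318 + 2.6318 + 2.6532 + 2.6318 + 2.6187 + 2.6532 + 2.6532) / 8 = 21.12690 / 8 = 2.64086
Sum of squared deviations: (+0.01234)² + (−0.00906)² + (−0.00906)² + (+0.01234)² + (−0.00906)² + (−0.02216)² + (+0.01234)² + (+0.01234)² = 0.00135
Variance = 0.00135 / 7 = 0.00019
SE* = √0.00019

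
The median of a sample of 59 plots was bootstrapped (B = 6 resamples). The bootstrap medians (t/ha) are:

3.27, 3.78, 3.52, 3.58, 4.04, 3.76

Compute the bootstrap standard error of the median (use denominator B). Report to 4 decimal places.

Bootstrap SE is the standard deviation of the 6 replicate medians.
Mean of replicates: (3.27 + 3.78 + 3.52 + 3.58 + 4.04 + 3.76) / 6 = 21.95000 / 6 = 3.65833
Sum of squared deviations: (−0.38833)² + (+0.12167)² + (−0.13833)² + (−0.07833)² + (+0.38167)² + (+0.10167)² = 0.34688
Variance = 0.34688 / 6 = 0.05781
SE* = √0.05781

SE* = 0.2404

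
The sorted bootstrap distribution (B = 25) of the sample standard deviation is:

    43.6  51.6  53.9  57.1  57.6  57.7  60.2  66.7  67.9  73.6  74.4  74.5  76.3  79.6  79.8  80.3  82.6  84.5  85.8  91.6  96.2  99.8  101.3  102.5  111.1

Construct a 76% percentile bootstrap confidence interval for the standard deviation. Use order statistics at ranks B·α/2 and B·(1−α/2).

(53.9, 99.8)

α = 0.24; lower rank = 25 × 0.120 = 3; upper rank = 25 × 0.880 = 22.
The 3rd smallest replicate is 53.9; the 22nd is 99.8.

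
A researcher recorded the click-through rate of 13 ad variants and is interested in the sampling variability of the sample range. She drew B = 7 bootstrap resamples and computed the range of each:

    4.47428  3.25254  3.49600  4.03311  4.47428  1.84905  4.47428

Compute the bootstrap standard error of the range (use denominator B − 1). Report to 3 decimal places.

SE* = 0.964

Bootstrap SE is the standard deviation of the 7 replicate ranges.
Mean of replicates: (4.47428 + 3.25254 + 3.49600 + 4.03311 + 4.47428 + 1.84905 + 4.47428) / 7 = 26.053540 / 7 = 3.721934
Sum of squared deviations: (+0.752346)² + (−0.469394)² + (−0.225934)² + (+0.311176)² + (+0.752346)² + (−1.872884)² + (+0.752346)² = 5.573975
Variance = 5.573975 / 6 = 0.928996
SE* = √0.928996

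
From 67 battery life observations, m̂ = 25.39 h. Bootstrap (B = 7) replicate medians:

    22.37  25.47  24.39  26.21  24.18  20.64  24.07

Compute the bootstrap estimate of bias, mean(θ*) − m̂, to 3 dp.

mean(θ*) = (22.37 + 25.47 + 24.39 + 26.21 + 24.18 + 20.64 + 24.07) / 7 = 23.9043
bias = 23.9043 − 25.39

bias = −1.486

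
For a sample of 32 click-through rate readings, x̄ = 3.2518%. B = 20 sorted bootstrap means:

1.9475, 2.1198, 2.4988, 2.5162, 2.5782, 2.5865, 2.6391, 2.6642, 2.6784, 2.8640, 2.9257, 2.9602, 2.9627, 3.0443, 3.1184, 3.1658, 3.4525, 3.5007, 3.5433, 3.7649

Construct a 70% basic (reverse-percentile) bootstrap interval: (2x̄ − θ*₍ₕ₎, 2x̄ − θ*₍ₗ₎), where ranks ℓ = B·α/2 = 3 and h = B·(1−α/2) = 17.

Percentile endpoints at ranks 3 and 17: θ*₍3₎ = 2.4988, θ*₍17₎ = 3.4525.
Basic interval reflects these around x̄:
  lower = 2 × 3.2518 − 3.4525 = 3.0511
  upper = 2 × 3.2518 − 2.4988 = 4.0048

(3.0511, 4.0048)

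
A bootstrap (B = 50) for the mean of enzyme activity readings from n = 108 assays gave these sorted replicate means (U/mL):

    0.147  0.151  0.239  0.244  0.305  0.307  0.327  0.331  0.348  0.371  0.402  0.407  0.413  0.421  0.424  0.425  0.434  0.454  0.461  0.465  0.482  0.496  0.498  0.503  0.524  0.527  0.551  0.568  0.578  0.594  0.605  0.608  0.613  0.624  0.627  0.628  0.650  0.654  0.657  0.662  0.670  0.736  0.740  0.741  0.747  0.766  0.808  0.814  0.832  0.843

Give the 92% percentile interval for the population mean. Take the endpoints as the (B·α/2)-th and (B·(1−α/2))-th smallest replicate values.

α = 0.08; lower rank = 50 × 0.040 = 2; upper rank = 50 × 0.960 = 48.
The 2nd smallest replicate is 0.151; the 48th is 0.814.

(0.151, 0.814)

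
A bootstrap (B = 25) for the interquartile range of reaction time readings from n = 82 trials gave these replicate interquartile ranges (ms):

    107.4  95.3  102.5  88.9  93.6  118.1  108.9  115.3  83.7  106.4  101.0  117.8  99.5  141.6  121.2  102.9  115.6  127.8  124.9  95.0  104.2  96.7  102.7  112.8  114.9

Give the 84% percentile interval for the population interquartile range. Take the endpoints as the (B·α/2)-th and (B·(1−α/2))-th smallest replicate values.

Sorted replicates: 83.7, 88.9, 93.6, 95.0, 95.3, 96.7, 99.5, 101.0, 102.5, 102.7, 102.9, 104.2, 106.4, 107.4, 108.9, 112.8, 114.9, 115.3, 115.6, 117.8, 118.1, 121.2, 124.9, 127.8, 141.6
α = 0.16; lower rank = 25 × 0.080 = 2; upper rank = 25 × 0.920 = 23.
The 2nd smallest replicate is 88.9; the 23rd is 124.9.

(88.9, 124.9)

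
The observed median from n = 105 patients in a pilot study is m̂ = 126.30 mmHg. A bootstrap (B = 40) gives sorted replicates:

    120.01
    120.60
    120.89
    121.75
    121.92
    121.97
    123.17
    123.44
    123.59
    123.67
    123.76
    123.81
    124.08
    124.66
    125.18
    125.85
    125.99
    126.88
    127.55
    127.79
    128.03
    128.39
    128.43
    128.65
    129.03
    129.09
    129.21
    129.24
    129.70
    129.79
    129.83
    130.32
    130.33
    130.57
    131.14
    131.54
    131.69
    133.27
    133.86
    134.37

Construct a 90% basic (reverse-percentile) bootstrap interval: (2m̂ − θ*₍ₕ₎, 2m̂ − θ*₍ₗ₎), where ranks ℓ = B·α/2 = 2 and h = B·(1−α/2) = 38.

Percentile endpoints at ranks 2 and 38: θ*₍2₎ = 120.60, θ*₍38₎ = 133.27.
Basic interval reflects these around m̂:
  lower = 2 × 126.30 − 133.27 = 119.33
  upper = 2 × 126.30 − 120.60 = 132.00

(119.33, 132.00)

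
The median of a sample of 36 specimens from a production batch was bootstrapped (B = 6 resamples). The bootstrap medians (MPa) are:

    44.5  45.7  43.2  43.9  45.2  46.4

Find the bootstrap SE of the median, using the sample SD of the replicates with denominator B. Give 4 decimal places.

SE* = 1.0792

Bootstrap SE is the standard deviation of the 6 replicate medians.
Mean of replicates: (44.5 + 45.7 + 43.2 + 43.9 + 45.2 + 46.4) / 6 = 268.90000 / 6 = 44.81667
Sum of squared deviations: (−0.31667)² + (+0.88333)² + (−1.61667)² + (−0.91667)² + (+0.38333)² + (+1.58333)² = 6.98833
Variance = 6.98833 / 6 = 1.16472
SE* = √1.16472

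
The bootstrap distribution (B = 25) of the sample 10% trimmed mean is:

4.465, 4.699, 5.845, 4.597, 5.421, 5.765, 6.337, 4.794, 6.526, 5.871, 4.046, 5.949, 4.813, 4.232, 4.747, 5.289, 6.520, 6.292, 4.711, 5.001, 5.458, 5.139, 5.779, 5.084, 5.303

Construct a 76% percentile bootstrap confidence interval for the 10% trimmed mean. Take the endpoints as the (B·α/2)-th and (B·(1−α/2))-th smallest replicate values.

(4.465, 6.292)

Sorted replicates: 4.046, 4.232, 4.465, 4.597, 4.699, 4.711, 4.747, 4.794, 4.813, 5.001, 5.084, 5.139, 5.289, 5.303, 5.421, 5.458, 5.765, 5.779, 5.845, 5.871, 5.949, 6.292, 6.337, 6.520, 6.526
α = 0.24; lower rank = 25 × 0.120 = 3; upper rank = 25 × 0.880 = 22.
The 3rd smallest replicate is 4.465; the 22nd is 6.292.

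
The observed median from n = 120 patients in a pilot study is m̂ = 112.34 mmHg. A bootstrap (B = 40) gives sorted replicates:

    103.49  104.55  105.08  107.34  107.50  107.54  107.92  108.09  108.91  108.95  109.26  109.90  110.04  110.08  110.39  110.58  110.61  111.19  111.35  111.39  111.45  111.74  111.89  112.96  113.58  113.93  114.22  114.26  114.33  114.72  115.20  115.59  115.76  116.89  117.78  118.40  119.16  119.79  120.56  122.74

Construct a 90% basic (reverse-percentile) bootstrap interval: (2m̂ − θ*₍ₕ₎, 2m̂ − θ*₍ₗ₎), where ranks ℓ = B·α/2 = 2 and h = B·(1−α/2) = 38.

Percentile endpoints at ranks 2 and 38: θ*₍2₎ = 104.55, θ*₍38₎ = 119.79.
Basic interval reflects these around m̂:
  lower = 2 × 112.34 − 119.79 = 104.89
  upper = 2 × 112.34 − 104.55 = 120.13

(104.89, 120.13)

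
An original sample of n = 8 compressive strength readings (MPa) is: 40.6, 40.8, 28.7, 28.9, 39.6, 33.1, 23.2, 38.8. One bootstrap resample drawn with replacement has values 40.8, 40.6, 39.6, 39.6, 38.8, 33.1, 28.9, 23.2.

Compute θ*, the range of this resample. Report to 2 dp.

θ* = 17.60

Range = 40.8 − 23.2 = 17.60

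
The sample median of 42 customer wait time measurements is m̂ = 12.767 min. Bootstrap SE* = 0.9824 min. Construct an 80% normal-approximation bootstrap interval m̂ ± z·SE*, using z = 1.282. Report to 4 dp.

Margin = 1.282 × 0.9824 = 1.25944
Interval: 12.767 ± 1.25944

(11.5076, 14.0264)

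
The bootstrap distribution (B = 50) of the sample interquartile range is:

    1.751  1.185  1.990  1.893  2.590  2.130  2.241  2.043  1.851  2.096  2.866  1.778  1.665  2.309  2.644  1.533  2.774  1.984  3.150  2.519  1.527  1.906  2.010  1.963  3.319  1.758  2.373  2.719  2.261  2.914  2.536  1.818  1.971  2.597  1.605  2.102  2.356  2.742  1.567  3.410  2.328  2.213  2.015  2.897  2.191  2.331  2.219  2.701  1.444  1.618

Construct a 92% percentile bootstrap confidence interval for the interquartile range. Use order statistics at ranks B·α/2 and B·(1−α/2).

(1.444, 3.150)

Sorted replicates: 1.185, 1.444, 1.527, 1.533, 1.567, 1.605, 1.618, 1.665, 1.751, 1.758, 1.778, 1.818, 1.851, 1.893, 1.906, 1.963, 1.971, 1.984, 1.990, 2.010, 2.015, 2.043, 2.096, 2.102, 2.130, 2.191, 2.213, 2.219, 2.241, 2.261, 2.309, 2.328, 2.331, 2.356, 2.373, 2.519, 2.536, 2.590, 2.597, 2.644, 2.701, 2.719, 2.742, 2.774, 2.866, 2.897, 2.914, 3.150, 3.319, 3.410
α = 0.08; lower rank = 50 × 0.040 = 2; upper rank = 50 × 0.960 = 48.
The 2nd smallest replicate is 1.444; the 48th is 3.150.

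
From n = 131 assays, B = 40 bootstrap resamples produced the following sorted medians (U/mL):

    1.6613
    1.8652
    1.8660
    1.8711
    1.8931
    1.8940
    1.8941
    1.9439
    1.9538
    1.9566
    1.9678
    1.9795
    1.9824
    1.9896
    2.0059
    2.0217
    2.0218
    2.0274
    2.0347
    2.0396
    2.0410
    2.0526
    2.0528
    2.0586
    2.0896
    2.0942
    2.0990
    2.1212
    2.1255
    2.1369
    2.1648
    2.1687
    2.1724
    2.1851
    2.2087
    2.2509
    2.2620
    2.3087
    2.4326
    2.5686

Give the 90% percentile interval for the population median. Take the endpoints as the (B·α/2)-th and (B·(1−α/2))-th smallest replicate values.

α = 0.10; lower rank = 40 × 0.050 = 2; upper rank = 40 × 0.950 = 38.
The 2nd smallest replicate is 1.8652; the 38th is 2.3087.

(1.8652, 2.3087)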